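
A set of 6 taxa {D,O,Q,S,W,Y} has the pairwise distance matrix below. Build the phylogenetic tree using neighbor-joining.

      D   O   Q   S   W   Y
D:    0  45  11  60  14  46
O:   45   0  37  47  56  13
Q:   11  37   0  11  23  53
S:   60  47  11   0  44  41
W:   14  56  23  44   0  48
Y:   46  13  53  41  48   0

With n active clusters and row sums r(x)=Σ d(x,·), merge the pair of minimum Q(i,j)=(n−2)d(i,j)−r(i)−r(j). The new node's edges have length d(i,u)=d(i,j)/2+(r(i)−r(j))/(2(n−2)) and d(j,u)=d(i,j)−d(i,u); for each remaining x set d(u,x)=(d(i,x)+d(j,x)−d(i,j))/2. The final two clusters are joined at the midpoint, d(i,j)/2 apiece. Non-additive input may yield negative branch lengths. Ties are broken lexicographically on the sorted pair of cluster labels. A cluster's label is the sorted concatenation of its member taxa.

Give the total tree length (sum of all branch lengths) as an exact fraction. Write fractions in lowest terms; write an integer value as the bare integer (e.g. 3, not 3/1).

step 1: merge (O,Y) at d=13, Q=-347; branch lengths O→49/8, Y→55/8; new cluster OY
  updated: d(D,OY)=39, d(OY,Q)=77/2, d(OY,S)=75/2, d(OY,W)=91/2
step 2: merge (D,W) at d=14, Q=-417/2; branch lengths D→79/12, W→89/12; new cluster DW
  updated: d(DW,OY)=141/4, d(DW,Q)=10, d(DW,S)=45
step 3: merge (DW,OY) at d=141/4, Q=-131; branch lengths DW→99/8, OY→183/8; new cluster DOWY
  updated: d(DOWY,Q)=53/8, d(DOWY,S)=189/8
step 4: merge (DOWY,Q) at d=53/8, Q=-165/4; branch lengths DOWY→77/8, Q→-3; new cluster DOQWY
  updated: d(DOQWY,S)=14
step 5: merge (DOQWY,S) at d=14; branch lengths DOQWY→7, S→7; new cluster DOQSWY
final tree: ((((D:79/12,W:89/12):99/8,(O:49/8,Y:55/8):183/8):77/8,Q:-3):7,S:7)
total length: 663/8

663/8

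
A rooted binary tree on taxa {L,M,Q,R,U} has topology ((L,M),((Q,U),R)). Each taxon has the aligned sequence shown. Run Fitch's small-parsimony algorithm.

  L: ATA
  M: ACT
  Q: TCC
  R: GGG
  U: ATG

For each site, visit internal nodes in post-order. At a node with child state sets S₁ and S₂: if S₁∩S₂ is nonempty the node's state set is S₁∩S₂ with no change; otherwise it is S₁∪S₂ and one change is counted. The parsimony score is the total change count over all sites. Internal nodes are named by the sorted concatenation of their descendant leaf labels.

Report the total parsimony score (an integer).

8

LM@0: {A} ∩ {A} = {A} (intersection, +0)
QU@0: {T} ∪ {A} = {A,T} (union, +1)
QRU@0: {A,T} ∪ {G} = {A,G,T} (union, +1)
LMQRU@0: {A} ∩ {A,G,T} = {A} (intersection, +0)
LM@1: {T} ∪ {C} = {C,T} (union, +1)
QU@1: {C} ∪ {T} = {C,T} (union, +1)
QRU@1: {C,T} ∪ {G} = {C,G,T} (union, +1)
LMQRU@1: {C,T} ∩ {C,G,T} = {C,T} (intersection, +0)
LM@2: {A} ∪ {T} = {A,T} (union, +1)
QU@2: {C} ∪ {G} = {C,G} (union, +1)
QRU@2: {C,G} ∩ {G} = {G} (intersection, +0)
LMQRU@2: {A,T} ∪ {G} = {A,G,T} (union, +1)
per-site changes: [2, 3, 3]; total = 8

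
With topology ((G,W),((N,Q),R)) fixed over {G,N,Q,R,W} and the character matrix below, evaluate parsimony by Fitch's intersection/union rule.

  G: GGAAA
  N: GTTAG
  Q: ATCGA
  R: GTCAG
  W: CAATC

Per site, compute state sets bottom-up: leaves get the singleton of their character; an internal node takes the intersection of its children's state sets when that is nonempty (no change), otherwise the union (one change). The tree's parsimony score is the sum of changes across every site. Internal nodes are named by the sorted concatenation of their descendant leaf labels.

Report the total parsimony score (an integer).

11

[col 0] GW: children G:{G}, W:{C} ∪→ {C,G}; cost 1
[col 0] NQ: children N:{G}, Q:{A} ∪→ {A,G}; cost 1
[col 0] NQR: children NQ:{A,G}, R:{G} ∩→ {G}; cost 0
[col 0] GNQRW: children GW:{C,G}, NQR:{G} ∩→ {G}; cost 0
[col 1] GW: children G:{G}, W:{A} ∪→ {A,G}; cost 1
[col 1] NQ: children N:{T}, Q:{T} ∩→ {T}; cost 0
[col 1] NQR: children NQ:{T}, R:{T} ∩→ {T}; cost 0
[col 1] GNQRW: children GW:{A,G}, NQR:{T} ∪→ {A,G,T}; cost 1
[col 2] GW: children G:{A}, W:{A} ∩→ {A}; cost 0
[col 2] NQ: children N:{T}, Q:{C} ∪→ {C,T}; cost 1
[col 2] NQR: children NQ:{C,T}, R:{C} ∩→ {C}; cost 0
[col 2] GNQRW: children GW:{A}, NQR:{C} ∪→ {A,C}; cost 1
[col 3] GW: children G:{A}, W:{T} ∪→ {A,T}; cost 1
[col 3] NQ: children N:{A}, Q:{G} ∪→ {A,G}; cost 1
[col 3] NQR: children NQ:{A,G}, R:{A} ∩→ {A}; cost 0
[col 3] GNQRW: children GW:{A,T}, NQR:{A} ∩→ {A}; cost 0
[col 4] GW: children G:{A}, W:{C} ∪→ {A,C}; cost 1
[col 4] NQ: children N:{G}, Q:{A} ∪→ {A,G}; cost 1
[col 4] NQR: children NQ:{A,G}, R:{G} ∩→ {G}; cost 0
[col 4] GNQRW: children GW:{A,C}, NQR:{G} ∪→ {A,C,G}; cost 1
per-site changes: [2, 2, 2, 2, 3]; total = 11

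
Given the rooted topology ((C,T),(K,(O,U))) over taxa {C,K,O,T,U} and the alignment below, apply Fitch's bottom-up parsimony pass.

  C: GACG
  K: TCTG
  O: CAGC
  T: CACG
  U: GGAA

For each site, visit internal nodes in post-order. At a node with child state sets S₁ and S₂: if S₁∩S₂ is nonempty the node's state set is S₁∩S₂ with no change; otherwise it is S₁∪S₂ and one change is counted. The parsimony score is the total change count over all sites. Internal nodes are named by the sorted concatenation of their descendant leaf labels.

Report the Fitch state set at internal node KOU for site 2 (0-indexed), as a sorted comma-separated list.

site 0, node CT: C={G} ∪ T={C} → {C,G} (+1)
site 0, node OU: O={C} ∪ U={G} → {C,G} (+1)
site 0, node KOU: K={T} ∪ OU={C,G} → {C,G,T} (+1)
site 0, node CKOTU: CT={C,G} ∩ KOU={C,G,T} → {C,G} (+0)
site 1, node CT: C={A} ∩ T={A} → {A} (+0)
site 1, node OU: O={A} ∪ U={G} → {A,G} (+1)
site 1, node KOU: K={C} ∪ OU={A,G} → {A,C,G} (+1)
site 1, node CKOTU: CT={A} ∩ KOU={A,C,G} → {A} (+0)
site 2, node CT: C={C} ∩ T={C} → {C} (+0)
site 2, node OU: O={G} ∪ U={A} → {A,G} (+1)
site 2, node KOU: K={T} ∪ OU={A,G} → {A,G,T} (+1)
site 2, node CKOTU: CT={C} ∪ KOU={A,G,T} → {A,C,G,T} (+1)
site 3, node CT: C={G} ∩ T={G} → {G} (+0)
site 3, node OU: O={C} ∪ U={A} → {A,C} (+1)
site 3, node KOU: K={G} ∪ OU={A,C} → {A,C,G} (+1)
site 3, node CKOTU: CT={G} ∩ KOU={A,C,G} → {G} (+0)
per-site changes: [3, 2, 3, 2]; total = 10

A,G,T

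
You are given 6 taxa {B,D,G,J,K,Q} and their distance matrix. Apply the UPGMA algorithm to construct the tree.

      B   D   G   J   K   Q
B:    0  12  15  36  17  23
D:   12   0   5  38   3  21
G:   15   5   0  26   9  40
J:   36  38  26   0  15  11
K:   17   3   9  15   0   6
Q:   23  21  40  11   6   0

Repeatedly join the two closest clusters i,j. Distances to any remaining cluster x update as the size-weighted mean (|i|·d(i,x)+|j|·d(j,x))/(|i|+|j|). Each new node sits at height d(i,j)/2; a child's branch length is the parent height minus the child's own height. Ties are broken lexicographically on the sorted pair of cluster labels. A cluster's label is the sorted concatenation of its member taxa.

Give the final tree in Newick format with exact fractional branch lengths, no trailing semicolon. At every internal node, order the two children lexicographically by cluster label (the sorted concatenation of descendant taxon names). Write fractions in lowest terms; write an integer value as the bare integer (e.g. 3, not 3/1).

((B:22/3,((D:3/2,K:3/2):2,G:7/2):23/6):263/48,(J:11/2,Q:11/2):117/16)

iteration 1: select D,K (d=3); attach at lengths (3/2, 3/2); label the merged cluster DK
  updated: d(B,DK)=29/2, d(DK,G)=7, d(DK,J)=53/2, d(DK,Q)=27/2
iteration 2: select DK,G (d=7); attach at lengths (2, 7/2); label the merged cluster DGK
  updated: d(B,DGK)=44/3, d(DGK,J)=79/3, d(DGK,Q)=67/3
iteration 3: select J,Q (d=11); attach at lengths (11/2, 11/2); label the merged cluster JQ
  updated: d(B,JQ)=59/2, d(DGK,JQ)=73/3
iteration 4: select B,DGK (d=44/3); attach at lengths (22/3, 23/6); label the merged cluster BDGK
  updated: d(BDGK,JQ)=205/8
iteration 5: select BDGK,JQ (d=205/8); attach at lengths (263/48, 117/16); label the merged cluster BDGJKQ
final tree: ((B:22/3,((D:3/2,K:3/2):2,G:7/2):23/6):263/48,(J:11/2,Q:11/2):117/16)
total length: 1043/24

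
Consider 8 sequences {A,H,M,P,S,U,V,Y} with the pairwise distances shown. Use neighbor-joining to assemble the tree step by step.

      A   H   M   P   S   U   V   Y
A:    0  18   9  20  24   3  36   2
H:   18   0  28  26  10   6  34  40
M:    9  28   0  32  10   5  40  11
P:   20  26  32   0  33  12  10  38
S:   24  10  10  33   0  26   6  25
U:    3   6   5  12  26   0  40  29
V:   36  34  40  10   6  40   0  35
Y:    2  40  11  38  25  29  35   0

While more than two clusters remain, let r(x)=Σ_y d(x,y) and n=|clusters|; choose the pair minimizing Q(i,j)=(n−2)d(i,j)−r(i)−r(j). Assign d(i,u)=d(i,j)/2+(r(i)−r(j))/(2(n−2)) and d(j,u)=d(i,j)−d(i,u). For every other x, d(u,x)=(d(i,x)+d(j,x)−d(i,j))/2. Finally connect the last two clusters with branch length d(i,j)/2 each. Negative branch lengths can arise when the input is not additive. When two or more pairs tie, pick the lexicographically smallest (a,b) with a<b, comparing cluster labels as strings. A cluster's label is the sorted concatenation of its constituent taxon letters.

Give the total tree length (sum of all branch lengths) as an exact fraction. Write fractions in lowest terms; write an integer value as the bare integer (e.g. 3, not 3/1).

3683/64

1. join P+V (d=10, Q=-312) ⇒ PV; edges |P|=5/2, |V|=15/2
  updated: d(A,PV)=23, d(H,PV)=25, d(M,PV)=31, d(PV,S)=29/2, d(PV,U)=21, d(PV,Y)=63/2
2. join A+Y (d=2, Q=-415/2) ⇒ AY; edges |A|=-99/20, |Y|=139/20
  updated: d(AY,H)=28, d(AY,M)=9, d(AY,PV)=105/4, d(AY,S)=47/2, d(AY,U)=15
3. join AY+M (d=9, Q=-595/4) ⇒ AMY; edges |AY|=219/32, |M|=69/32
  updated: d(AMY,H)=47/2, d(AMY,PV)=193/8, d(AMY,S)=49/4, d(AMY,U)=11/2
4. join AMY+U (d=11/2, Q=-859/8) ⇒ AMUY; edges |AMY|=187/48, |U|=77/48
  updated: d(AMUY,H)=12, d(AMUY,PV)=317/16, d(AMUY,S)=131/8
5. join AMUY+H (d=12, Q=-1139/16) ⇒ AHMUY; edges |AMUY|=403/64, |H|=365/64
  updated: d(AHMUY,PV)=525/32, d(AHMUY,S)=115/16
6. join AHMUY+PV (d=525/32, Q=-1219/32) ⇒ AHMPUVY; edges |AHMUY|=291/64, |PV|=759/64
  updated: d(AHMPUVY,S)=169/64
7. join AHMPUVY+S (d=169/64) ⇒ AHMPSUVY; edges |AHMPUVY|=169/128, |S|=169/128
final tree: ((((((A:-99/20,Y:139/20):219/32,M:69/32):187/48,U:77/48):403/64,H:365/64):291/64,(P:5/2,V:15/2):759/64):169/128,S:169/128)
total length: 3683/64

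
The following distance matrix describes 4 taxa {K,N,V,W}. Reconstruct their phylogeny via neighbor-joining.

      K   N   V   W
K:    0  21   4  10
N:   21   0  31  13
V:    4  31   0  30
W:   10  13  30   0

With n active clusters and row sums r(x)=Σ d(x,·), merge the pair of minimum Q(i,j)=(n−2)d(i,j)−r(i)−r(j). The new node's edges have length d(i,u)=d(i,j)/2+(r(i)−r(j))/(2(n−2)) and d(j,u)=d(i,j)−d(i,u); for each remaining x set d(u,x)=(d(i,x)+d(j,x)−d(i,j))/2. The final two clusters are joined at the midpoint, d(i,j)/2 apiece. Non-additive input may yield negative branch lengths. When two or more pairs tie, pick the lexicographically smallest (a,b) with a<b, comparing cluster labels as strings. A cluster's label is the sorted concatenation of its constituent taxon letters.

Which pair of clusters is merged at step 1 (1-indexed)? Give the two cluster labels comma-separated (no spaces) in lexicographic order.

iteration 1: select K,V (d=4, Q=-92); attach at lengths (-11/2, 19/2); label the merged cluster KV
  updated: d(KV,N)=24, d(KV,W)=18
iteration 2: select KV,N (d=24, Q=-55); attach at lengths (29/2, 19/2); label the merged cluster KNV
  updated: d(KNV,W)=7/2
iteration 3: select KNV,W (d=7/2); attach at lengths (7/4, 7/4); label the merged cluster KNVW
final tree: (((K:-11/2,V:19/2):29/2,N:19/2):7/4,W:7/4)
total length: 63/2

K,V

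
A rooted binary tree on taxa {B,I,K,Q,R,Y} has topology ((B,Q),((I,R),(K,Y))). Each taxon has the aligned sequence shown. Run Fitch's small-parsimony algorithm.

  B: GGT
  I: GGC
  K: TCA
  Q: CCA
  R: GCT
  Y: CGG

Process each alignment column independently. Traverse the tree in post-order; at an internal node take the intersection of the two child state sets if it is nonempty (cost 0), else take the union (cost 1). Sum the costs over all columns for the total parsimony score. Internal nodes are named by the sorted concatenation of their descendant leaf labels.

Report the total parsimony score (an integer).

10

[col 0] BQ: children B:{G}, Q:{C} ∪→ {C,G}; cost 1
[col 0] IR: children I:{G}, R:{G} ∩→ {G}; cost 0
[col 0] KY: children K:{T}, Y:{C} ∪→ {C,T}; cost 1
[col 0] IKRY: children IR:{G}, KY:{C,T} ∪→ {C,G,T}; cost 1
[col 0] BIKQRY: children BQ:{C,G}, IKRY:{C,G,T} ∩→ {C,G}; cost 0
[col 1] BQ: children B:{G}, Q:{C} ∪→ {C,G}; cost 1
[col 1] IR: children I:{G}, R:{C} ∪→ {C,G}; cost 1
[col 1] KY: children K:{C}, Y:{G} ∪→ {C,G}; cost 1
[col 1] IKRY: children IR:{C,G}, KY:{C,G} ∩→ {C,G}; cost 0
[col 1] BIKQRY: children BQ:{C,G}, IKRY:{C,G} ∩→ {C,G}; cost 0
[col 2] BQ: children B:{T}, Q:{A} ∪→ {A,T}; cost 1
[col 2] IR: children I:{C}, R:{T} ∪→ {C,T}; cost 1
[col 2] KY: children K:{A}, Y:{G} ∪→ {A,G}; cost 1
[col 2] IKRY: children IR:{C,T}, KY:{A,G} ∪→ {A,C,G,T}; cost 1
[col 2] BIKQRY: children BQ:{A,T}, IKRY:{A,C,G,T} ∩→ {A,T}; cost 0
per-site changes: [3, 3, 4]; total = 10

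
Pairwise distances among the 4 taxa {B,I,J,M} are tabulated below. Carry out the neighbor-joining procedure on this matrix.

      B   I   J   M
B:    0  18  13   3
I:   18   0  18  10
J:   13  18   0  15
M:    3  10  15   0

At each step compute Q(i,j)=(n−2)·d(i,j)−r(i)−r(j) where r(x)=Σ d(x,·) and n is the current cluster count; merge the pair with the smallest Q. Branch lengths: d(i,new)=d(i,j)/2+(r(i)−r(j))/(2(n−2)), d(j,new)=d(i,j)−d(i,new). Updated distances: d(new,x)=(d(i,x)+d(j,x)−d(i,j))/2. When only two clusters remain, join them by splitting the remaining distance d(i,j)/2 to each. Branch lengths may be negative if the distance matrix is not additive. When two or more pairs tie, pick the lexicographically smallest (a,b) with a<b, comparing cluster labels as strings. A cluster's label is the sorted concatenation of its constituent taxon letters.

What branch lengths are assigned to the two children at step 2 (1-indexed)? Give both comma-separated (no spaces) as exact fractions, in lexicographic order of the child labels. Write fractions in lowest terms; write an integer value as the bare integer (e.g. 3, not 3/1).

7/2,9

1. join B+M (d=3, Q=-56) ⇒ BM; edges |B|=3, |M|=0
  updated: d(BM,I)=25/2, d(BM,J)=25/2
2. join BM+I (d=25/2, Q=-43) ⇒ BIM; edges |BM|=7/2, |I|=9
  updated: d(BIM,J)=9
3. join BIM+J (d=9) ⇒ BIJM; edges |BIM|=9/2, |J|=9/2
final tree: (((B:3,M:0):7/2,I:9):9/2,J:9/2)
total length: 49/2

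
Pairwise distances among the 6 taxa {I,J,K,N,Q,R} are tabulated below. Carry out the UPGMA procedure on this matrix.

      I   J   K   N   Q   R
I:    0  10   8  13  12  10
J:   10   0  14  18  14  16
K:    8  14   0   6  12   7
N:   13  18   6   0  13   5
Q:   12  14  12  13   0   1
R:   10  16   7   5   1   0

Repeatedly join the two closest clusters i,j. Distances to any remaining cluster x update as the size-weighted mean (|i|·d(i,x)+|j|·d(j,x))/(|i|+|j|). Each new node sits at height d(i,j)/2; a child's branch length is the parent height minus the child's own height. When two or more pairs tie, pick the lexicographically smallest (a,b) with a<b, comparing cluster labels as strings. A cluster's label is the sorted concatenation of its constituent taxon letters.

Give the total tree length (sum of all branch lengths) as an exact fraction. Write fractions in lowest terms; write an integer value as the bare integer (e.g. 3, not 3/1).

1. join Q+R (d=1) ⇒ QR; edges |Q|=1/2, |R|=1/2
  updated: d(I,QR)=11, d(J,QR)=15, d(K,QR)=19/2, d(N,QR)=9
2. join K+N (d=6) ⇒ KN; edges |K|=3, |N|=3
  updated: d(I,KN)=21/2, d(J,KN)=16, d(KN,QR)=37/4
3. join KN+QR (d=37/4) ⇒ KNQR; edges |KN|=13/8, |QR|=33/8
  updated: d(I,KNQR)=43/4, d(J,KNQR)=31/2
4. join I+J (d=10) ⇒ IJ; edges |I|=5, |J|=5
  updated: d(IJ,KNQR)=105/8
5. join IJ+KNQR (d=105/8) ⇒ IJKNQR; edges |IJ|=25/16, |KNQR|=31/16
final tree: ((I:5,J:5):25/16,((K:3,N:3):13/8,(Q:1/2,R:1/2):33/8):31/16)
total length: 105/4

105/4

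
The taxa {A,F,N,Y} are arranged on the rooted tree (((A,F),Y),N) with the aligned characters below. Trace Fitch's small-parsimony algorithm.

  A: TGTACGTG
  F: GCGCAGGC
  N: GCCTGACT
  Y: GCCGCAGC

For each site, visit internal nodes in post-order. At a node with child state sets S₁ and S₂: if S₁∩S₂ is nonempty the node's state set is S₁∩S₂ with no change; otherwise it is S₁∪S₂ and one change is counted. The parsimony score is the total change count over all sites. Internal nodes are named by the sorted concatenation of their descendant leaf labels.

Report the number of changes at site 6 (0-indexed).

2

AF@0: {T} ∪ {G} = {G,T} (union, +1)
AFY@0: {G,T} ∩ {G} = {G} (intersection, +0)
AFNY@0: {G} ∩ {G} = {G} (intersection, +0)
AF@1: {G} ∪ {C} = {C,G} (union, +1)
AFY@1: {C,G} ∩ {C} = {C} (intersection, +0)
AFNY@1: {C} ∩ {C} = {C} (intersection, +0)
AF@2: {T} ∪ {G} = {G,T} (union, +1)
AFY@2: {G,T} ∪ {C} = {C,G,T} (union, +1)
AFNY@2: {C,G,T} ∩ {C} = {C} (intersection, +0)
AF@3: {A} ∪ {C} = {A,C} (union, +1)
AFY@3: {A,C} ∪ {G} = {A,C,G} (union, +1)
AFNY@3: {A,C,G} ∪ {T} = {A,C,G,T} (union, +1)
AF@4: {C} ∪ {A} = {A,C} (union, +1)
AFY@4: {A,C} ∩ {C} = {C} (intersection, +0)
AFNY@4: {C} ∪ {G} = {C,G} (union, +1)
AF@5: {G} ∩ {G} = {G} (intersection, +0)
AFY@5: {G} ∪ {A} = {A,G} (union, +1)
AFNY@5: {A,G} ∩ {A} = {A} (intersection, +0)
AF@6: {T} ∪ {G} = {G,T} (union, +1)
AFY@6: {G,T} ∩ {G} = {G} (intersection, +0)
AFNY@6: {G} ∪ {C} = {C,G} (union, +1)
AF@7: {G} ∪ {C} = {C,G} (union, +1)
AFY@7: {C,G} ∩ {C} = {C} (intersection, +0)
AFNY@7: {C} ∪ {T} = {C,T} (union, +1)
per-site changes: [1, 1, 2, 3, 2, 1, 2, 2]; total = 14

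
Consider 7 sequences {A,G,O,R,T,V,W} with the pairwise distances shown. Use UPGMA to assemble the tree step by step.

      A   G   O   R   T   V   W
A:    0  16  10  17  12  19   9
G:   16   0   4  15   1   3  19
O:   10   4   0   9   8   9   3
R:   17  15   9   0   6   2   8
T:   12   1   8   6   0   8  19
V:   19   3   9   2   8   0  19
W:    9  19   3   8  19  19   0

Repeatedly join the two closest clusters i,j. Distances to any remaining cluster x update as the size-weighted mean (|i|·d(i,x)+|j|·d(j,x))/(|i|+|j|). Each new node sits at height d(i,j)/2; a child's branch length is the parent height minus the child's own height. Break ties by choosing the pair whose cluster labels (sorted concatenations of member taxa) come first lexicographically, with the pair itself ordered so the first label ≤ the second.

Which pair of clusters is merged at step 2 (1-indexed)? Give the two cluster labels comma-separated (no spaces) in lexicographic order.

R,V

1. join G+T (d=1) ⇒ GT; edges |G|=1/2, |T|=1/2
  updated: d(A,GT)=14, d(GT,O)=6, d(GT,R)=21/2, d(GT,V)=11/2, d(GT,W)=19
2. join R+V (d=2) ⇒ RV; edges |R|=1, |V|=1
  updated: d(A,RV)=18, d(GT,RV)=8, d(O,RV)=9, d(RV,W)=27/2
3. join O+W (d=3) ⇒ OW; edges |O|=3/2, |W|=3/2
  updated: d(A,OW)=19/2, d(GT,OW)=25/2, d(OW,RV)=45/4
4. join GT+RV (d=8) ⇒ GRTV; edges |GT|=7/2, |RV|=3
  updated: d(A,GRTV)=16, d(GRTV,OW)=95/8
5. join A+OW (d=19/2) ⇒ AOW; edges |A|=19/4, |OW|=13/4
  updated: d(AOW,GRTV)=53/4
6. join AOW+GRTV (d=53/4) ⇒ AGORTVW; edges |AOW|=15/8, |GRTV|=21/8
final tree: ((A:19/4,(O:3/2,W:3/2):13/4):15/8,((G:1/2,T:1/2):7/2,(R:1,V:1):3):21/8)
total length: 25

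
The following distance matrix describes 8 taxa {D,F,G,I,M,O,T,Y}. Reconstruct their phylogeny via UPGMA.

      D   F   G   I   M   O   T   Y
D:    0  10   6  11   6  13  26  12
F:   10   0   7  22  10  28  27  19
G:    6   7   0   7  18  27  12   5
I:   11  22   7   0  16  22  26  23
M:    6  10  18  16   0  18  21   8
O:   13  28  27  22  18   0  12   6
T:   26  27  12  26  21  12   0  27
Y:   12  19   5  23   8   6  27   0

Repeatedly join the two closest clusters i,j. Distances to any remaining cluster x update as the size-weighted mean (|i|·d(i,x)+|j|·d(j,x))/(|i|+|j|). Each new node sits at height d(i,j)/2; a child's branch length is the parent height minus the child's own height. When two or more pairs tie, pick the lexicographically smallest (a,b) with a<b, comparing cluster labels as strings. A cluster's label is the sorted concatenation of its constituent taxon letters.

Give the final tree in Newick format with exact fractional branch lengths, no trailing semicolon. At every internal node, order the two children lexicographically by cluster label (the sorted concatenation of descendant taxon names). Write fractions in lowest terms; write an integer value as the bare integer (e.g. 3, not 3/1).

iteration 1: select G,Y (d=5); attach at lengths (5/2, 5/2); label the merged cluster GY
  updated: d(D,GY)=9, d(F,GY)=13, d(GY,I)=15, d(GY,M)=13, d(GY,O)=33/2, d(GY,T)=39/2
iteration 2: select D,M (d=6); attach at lengths (3, 3); label the merged cluster DM
  updated: d(DM,F)=10, d(DM,GY)=11, d(DM,I)=27/2, d(DM,O)=31/2, d(DM,T)=47/2
iteration 3: select DM,F (d=10); attach at lengths (2, 5); label the merged cluster DFM
  updated: d(DFM,GY)=35/3, d(DFM,I)=49/3, d(DFM,O)=59/3, d(DFM,T)=74/3
iteration 4: select DFM,GY (d=35/3); attach at lengths (5/6, 10/3); label the merged cluster DFGMY
  updated: d(DFGMY,I)=79/5, d(DFGMY,O)=92/5, d(DFGMY,T)=113/5
iteration 5: select O,T (d=12); attach at lengths (6, 6); label the merged cluster OT
  updated: d(DFGMY,OT)=41/2, d(I,OT)=24
iteration 6: select DFGMY,I (d=79/5); attach at lengths (31/15, 79/10); label the merged cluster DFGIMY
  updated: d(DFGIMY,OT)=253/12
iteration 7: select DFGIMY,OT (d=253/12); attach at lengths (317/120, 109/24); label the merged cluster DFGIMOTY
final tree: (((((D:3,M:3):2,F:5):5/6,(G:5/2,Y:5/2):10/3):31/15,I:79/10):317/120,(O:6,T:6):109/24)
total length: 3079/60

(((((D:3,M:3):2,F:5):5/6,(G:5/2,Y:5/2):10/3):31/15,I:79/10):317/120,(O:6,T:6):109/24)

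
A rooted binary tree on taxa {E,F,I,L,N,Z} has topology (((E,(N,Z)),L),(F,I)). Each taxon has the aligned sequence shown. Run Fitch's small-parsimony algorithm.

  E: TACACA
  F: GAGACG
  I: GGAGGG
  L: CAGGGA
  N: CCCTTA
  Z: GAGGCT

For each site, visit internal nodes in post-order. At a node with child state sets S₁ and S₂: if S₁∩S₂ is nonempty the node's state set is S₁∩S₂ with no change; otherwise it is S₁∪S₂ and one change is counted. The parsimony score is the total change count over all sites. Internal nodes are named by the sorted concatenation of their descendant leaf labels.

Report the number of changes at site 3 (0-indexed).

3

site 0, node NZ: N={C} ∪ Z={G} → {C,G} (+1)
site 0, node ENZ: E={T} ∪ NZ={C,G} → {C,G,T} (+1)
site 0, node ELNZ: ENZ={C,G,T} ∩ L={C} → {C} (+0)
site 0, node FI: F={G} ∩ I={G} → {G} (+0)
site 0, node EFILNZ: ELNZ={C} ∪ FI={G} → {C,G} (+1)
site 1, node NZ: N={C} ∪ Z={A} → {A,C} (+1)
site 1, node ENZ: E={A} ∩ NZ={A,C} → {A} (+0)
site 1, node ELNZ: ENZ={A} ∩ L={A} → {A} (+0)
site 1, node FI: F={A} ∪ I={G} → {A,G} (+1)
site 1, node EFILNZ: ELNZ={A} ∩ FI={A,G} → {A} (+0)
site 2, node NZ: N={C} ∪ Z={G} → {C,G} (+1)
site 2, node ENZ: E={C} ∩ NZ={C,G} → {C} (+0)
site 2, node ELNZ: ENZ={C} ∪ L={G} → {C,G} (+1)
site 2, node FI: F={G} ∪ I={A} → {A,G} (+1)
site 2, node EFILNZ: ELNZ={C,G} ∩ FI={A,G} → {G} (+0)
site 3, node NZ: N={T} ∪ Z={G} → {G,T} (+1)
site 3, node ENZ: E={A} ∪ NZ={G,T} → {A,G,T} (+1)
site 3, node ELNZ: ENZ={A,G,T} ∩ L={G} → {G} (+0)
site 3, node FI: F={A} ∪ I={G} → {A,G} (+1)
site 3, node EFILNZ: ELNZ={G} ∩ FI={A,G} → {G} (+0)
site 4, node NZ: N={T} ∪ Z={C} → {C,T} (+1)
site 4, node ENZ: E={C} ∩ NZ={C,T} → {C} (+0)
site 4, node ELNZ: ENZ={C} ∪ L={G} → {C,G} (+1)
site 4, node FI: F={C} ∪ I={G} → {C,G} (+1)
site 4, node EFILNZ: ELNZ={C,G} ∩ FI={C,G} → {C,G} (+0)
site 5, node NZ: N={A} ∪ Z={T} → {A,T} (+1)
site 5, node ENZ: E={A} ∩ NZ={A,T} → {A} (+0)
site 5, node ELNZ: ENZ={A} ∩ L={A} → {A} (+0)
site 5, node FI: F={G} ∩ I={G} → {G} (+0)
site 5, node EFILNZ: ELNZ={A} ∪ FI={G} → {A,G} (+1)
per-site changes: [3, 2, 3, 3, 3, 2]; total = 16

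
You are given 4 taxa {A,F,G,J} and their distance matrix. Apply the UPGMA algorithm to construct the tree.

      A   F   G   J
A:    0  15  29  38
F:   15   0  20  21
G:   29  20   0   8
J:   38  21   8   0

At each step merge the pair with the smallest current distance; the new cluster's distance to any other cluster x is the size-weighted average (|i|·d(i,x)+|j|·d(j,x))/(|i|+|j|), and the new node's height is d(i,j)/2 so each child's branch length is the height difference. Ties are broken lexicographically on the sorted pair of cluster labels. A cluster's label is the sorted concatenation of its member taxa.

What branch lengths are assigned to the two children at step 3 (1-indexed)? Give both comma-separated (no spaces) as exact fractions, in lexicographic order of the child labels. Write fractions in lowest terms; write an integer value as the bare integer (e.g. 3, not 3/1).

iteration 1: select G,J (d=8); attach at lengths (4, 4); label the merged cluster GJ
  updated: d(A,GJ)=67/2, d(F,GJ)=41/2
iteration 2: select A,F (d=15); attach at lengths (15/2, 15/2); label the merged cluster AF
  updated: d(AF,GJ)=27
iteration 3: select AF,GJ (d=27); attach at lengths (6, 19/2); label the merged cluster AFGJ
final tree: ((A:15/2,F:15/2):6,(G:4,J:4):19/2)
total length: 77/2

6,19/2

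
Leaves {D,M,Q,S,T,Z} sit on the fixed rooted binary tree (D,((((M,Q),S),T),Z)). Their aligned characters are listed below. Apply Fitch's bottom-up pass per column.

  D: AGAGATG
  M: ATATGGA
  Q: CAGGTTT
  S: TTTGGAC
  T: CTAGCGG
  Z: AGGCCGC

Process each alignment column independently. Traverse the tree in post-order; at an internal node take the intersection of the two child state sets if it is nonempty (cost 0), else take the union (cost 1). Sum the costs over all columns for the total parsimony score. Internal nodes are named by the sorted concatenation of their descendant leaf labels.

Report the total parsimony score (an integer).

20

MQ@0: {A} ∪ {C} = {A,C} (union, +1)
MQS@0: {A,C} ∪ {T} = {A,C,T} (union, +1)
MQST@0: {A,C,T} ∩ {C} = {C} (intersection, +0)
MQSTZ@0: {C} ∪ {A} = {A,C} (union, +1)
DMQSTZ@0: {A} ∩ {A,C} = {A} (intersection, +0)
MQ@1: {T} ∪ {A} = {A,T} (union, +1)
MQS@1: {A,T} ∩ {T} = {T} (intersection, +0)
MQST@1: {T} ∩ {T} = {T} (intersection, +0)
MQSTZ@1: {T} ∪ {G} = {G,T} (union, +1)
DMQSTZ@1: {G} ∩ {G,T} = {G} (intersection, +0)
MQ@2: {A} ∪ {G} = {A,G} (union, +1)
MQS@2: {A,G} ∪ {T} = {A,G,T} (union, +1)
MQST@2: {A,G,T} ∩ {A} = {A} (intersection, +0)
MQSTZ@2: {A} ∪ {G} = {A,G} (union, +1)
DMQSTZ@2: {A} ∩ {A,G} = {A} (intersection, +0)
MQ@3: {T} ∪ {G} = {G,T} (union, +1)
MQS@3: {G,T} ∩ {G} = {G} (intersection, +0)
MQST@3: {G} ∩ {G} = {G} (intersection, +0)
MQSTZ@3: {G} ∪ {C} = {C,G} (union, +1)
DMQSTZ@3: {G} ∩ {C,G} = {G} (intersection, +0)
MQ@4: {G} ∪ {T} = {G,T} (union, +1)
MQS@4: {G,T} ∩ {G} = {G} (intersection, +0)
MQST@4: {G} ∪ {C} = {C,G} (union, +1)
MQSTZ@4: {C,G} ∩ {C} = {C} (intersection, +0)
DMQSTZ@4: {A} ∪ {C} = {A,C} (union, +1)
MQ@5: {G} ∪ {T} = {G,T} (union, +1)
MQS@5: {G,T} ∪ {A} = {A,G,T} (union, +1)
MQST@5: {A,G,T} ∩ {G} = {G} (intersection, +0)
MQSTZ@5: {G} ∩ {G} = {G} (intersection, +0)
DMQSTZ@5: {T} ∪ {G} = {G,T} (union, +1)
MQ@6: {A} ∪ {T} = {A,T} (union, +1)
MQS@6: {A,T} ∪ {C} = {A,C,T} (union, +1)
MQST@6: {A,C,T} ∪ {G} = {A,C,G,T} (union, +1)
MQSTZ@6: {A,C,G,T} ∩ {C} = {C} (intersection, +0)
DMQSTZ@6: {G} ∪ {C} = {C,G} (union, +1)
per-site changes: [3, 2, 3, 2, 3, 3, 4]; total = 20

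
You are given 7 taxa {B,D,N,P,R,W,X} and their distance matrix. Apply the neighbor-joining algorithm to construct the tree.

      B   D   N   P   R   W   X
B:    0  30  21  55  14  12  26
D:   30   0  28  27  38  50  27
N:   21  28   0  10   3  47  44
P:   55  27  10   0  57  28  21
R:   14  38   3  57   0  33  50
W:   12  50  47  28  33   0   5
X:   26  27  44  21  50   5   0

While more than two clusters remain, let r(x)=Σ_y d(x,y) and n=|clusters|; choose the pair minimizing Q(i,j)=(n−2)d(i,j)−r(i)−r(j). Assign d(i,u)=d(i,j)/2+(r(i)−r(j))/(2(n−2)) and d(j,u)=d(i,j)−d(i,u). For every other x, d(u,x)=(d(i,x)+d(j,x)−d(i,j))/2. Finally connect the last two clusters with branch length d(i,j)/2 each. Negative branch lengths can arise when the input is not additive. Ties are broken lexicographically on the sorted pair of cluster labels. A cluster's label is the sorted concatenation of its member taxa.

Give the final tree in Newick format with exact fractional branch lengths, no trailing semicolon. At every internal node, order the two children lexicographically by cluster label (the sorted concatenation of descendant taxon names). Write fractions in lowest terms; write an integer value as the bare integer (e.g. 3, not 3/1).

((((B:79/16,(N:-27/10,R:57/10):177/16):19/2,D:53/4):29/4,P:101/8):75/16,(W:23/4,X:-3/4):75/16)

step 1: merge (N,R) at d=3, Q=-333; branch lengths N→-27/10, R→57/10; new cluster NR
  updated: d(B,NR)=16, d(D,NR)=63/2, d(NR,P)=32, d(NR,W)=77/2, d(NR,X)=91/2
step 2: merge (B,NR) at d=16, Q=-477/2; branch lengths B→79/16, NR→177/16; new cluster BNR
  updated: d(BNR,D)=91/4, d(BNR,P)=71/2, d(BNR,W)=69/4, d(BNR,X)=111/4
step 3: merge (W,X) at d=5, Q=-166; branch lengths W→23/4, X→-3/4; new cluster WX
  updated: d(BNR,WX)=20, d(D,WX)=36, d(P,WX)=22
step 4: merge (BNR,D) at d=91/4, Q=-237/2; branch lengths BNR→19/2, D→53/4; new cluster BDNR
  updated: d(BDNR,P)=159/8, d(BDNR,WX)=133/8
step 5: merge (BDNR,P) at d=159/8, Q=-117/2; branch lengths BDNR→29/4, P→101/8; new cluster BDNPR
  updated: d(BDNPR,WX)=75/8
step 6: merge (BDNPR,WX) at d=75/8; branch lengths BDNPR→75/16, WX→75/16; new cluster BDNPRWX
final tree: ((((B:79/16,(N:-27/10,R:57/10):177/16):19/2,D:53/4):29/4,P:101/8):75/16,(W:23/4,X:-3/4):75/16)
total length: 76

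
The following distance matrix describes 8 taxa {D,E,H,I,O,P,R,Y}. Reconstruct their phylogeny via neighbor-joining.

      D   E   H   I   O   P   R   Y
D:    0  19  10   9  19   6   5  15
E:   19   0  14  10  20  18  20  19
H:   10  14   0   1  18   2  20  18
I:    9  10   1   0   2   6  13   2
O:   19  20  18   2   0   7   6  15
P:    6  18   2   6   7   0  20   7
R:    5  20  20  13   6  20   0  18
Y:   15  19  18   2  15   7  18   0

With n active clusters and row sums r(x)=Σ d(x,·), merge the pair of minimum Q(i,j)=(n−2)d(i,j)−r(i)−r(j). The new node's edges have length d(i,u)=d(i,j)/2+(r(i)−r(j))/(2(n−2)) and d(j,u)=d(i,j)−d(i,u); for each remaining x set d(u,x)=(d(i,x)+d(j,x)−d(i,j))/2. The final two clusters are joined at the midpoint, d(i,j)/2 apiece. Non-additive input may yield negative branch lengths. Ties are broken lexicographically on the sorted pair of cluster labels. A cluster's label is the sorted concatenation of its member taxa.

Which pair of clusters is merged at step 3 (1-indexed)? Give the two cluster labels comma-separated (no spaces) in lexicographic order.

step 1: merge (D,R) at d=5, Q=-155; branch lengths D→11/12, R→49/12; new cluster DR
  updated: d(DR,E)=17, d(DR,H)=25/2, d(DR,I)=17/2, d(DR,O)=10, d(DR,P)=21/2, d(DR,Y)=14
step 2: merge (H,P) at d=2, Q=-106; branch lengths H→5/2, P→-1/2; new cluster HP
  updated: d(DR,HP)=21/2, d(E,HP)=15, d(HP,I)=5/2, d(HP,O)=23/2, d(HP,Y)=23/2
step 3: merge (DR,O) at d=10, Q=-157/2; branch lengths DR→83/16, O→77/16; new cluster DOR
  updated: d(DOR,E)=27/2, d(DOR,HP)=6, d(DOR,I)=1/4, d(DOR,Y)=19/2
step 4: merge (I,Y) at d=2, Q=-203/4; branch lengths I→-85/24, Y→133/24; new cluster IY
  updated: d(DOR,IY)=31/8, d(E,IY)=27/2, d(HP,IY)=6
step 5: merge (DOR,IY) at d=31/8, Q=-39; branch lengths DOR→31/16, IY→31/16; new cluster DIORY
  updated: d(DIORY,E)=185/16, d(DIORY,HP)=65/16
step 6: merge (DIORY,E) at d=185/16, Q=-245/8; branch lengths DIORY→5/16, E→45/4; new cluster DEIORY
  updated: d(DEIORY,HP)=15/4
step 7: merge (DEIORY,HP) at d=15/4; branch lengths DEIORY→15/8, HP→15/8; new cluster DEHIOPRY
final tree: (((((D:11/12,R:49/12):83/16,O:77/16):31/16,(I:-85/24,Y:133/24):31/16):5/16,E:45/4):15/8,(H:5/2,P:-1/2):15/8)
total length: 611/16

DR,O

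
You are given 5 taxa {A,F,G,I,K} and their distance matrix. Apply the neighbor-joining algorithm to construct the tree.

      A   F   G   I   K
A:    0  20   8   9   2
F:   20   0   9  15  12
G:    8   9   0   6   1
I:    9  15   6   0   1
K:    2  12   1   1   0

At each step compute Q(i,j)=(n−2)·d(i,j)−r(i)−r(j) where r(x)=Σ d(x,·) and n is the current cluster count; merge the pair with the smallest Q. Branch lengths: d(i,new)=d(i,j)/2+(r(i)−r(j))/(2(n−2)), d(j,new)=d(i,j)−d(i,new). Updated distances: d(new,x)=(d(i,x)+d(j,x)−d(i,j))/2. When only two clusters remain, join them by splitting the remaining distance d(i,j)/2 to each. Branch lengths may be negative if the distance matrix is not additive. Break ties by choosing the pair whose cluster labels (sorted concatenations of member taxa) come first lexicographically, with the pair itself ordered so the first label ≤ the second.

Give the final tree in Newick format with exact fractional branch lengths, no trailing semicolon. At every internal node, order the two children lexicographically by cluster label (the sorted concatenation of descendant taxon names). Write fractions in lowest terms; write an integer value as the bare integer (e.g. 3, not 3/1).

1. join F+G (d=9, Q=-53) ⇒ FG; edges |F|=59/6, |G|=-5/6
  updated: d(A,FG)=19/2, d(FG,I)=6, d(FG,K)=2
2. join A+K (d=2, Q=-43/2) ⇒ AK; edges |A|=39/8, |K|=-23/8
  updated: d(AK,FG)=19/4, d(AK,I)=4
3. join AK+FG (d=19/4, Q=-59/4) ⇒ AFGK; edges |AK|=11/8, |FG|=27/8
  updated: d(AFGK,I)=21/8
4. join AFGK+I (d=21/8) ⇒ AFGIK; edges |AFGK|=21/16, |I|=21/16
final tree: (((A:39/8,K:-23/8):11/8,(F:59/6,G:-5/6):27/8):21/16,I:21/16)
total length: 147/8

(((A:39/8,K:-23/8):11/8,(F:59/6,G:-5/6):27/8):21/16,I:21/16)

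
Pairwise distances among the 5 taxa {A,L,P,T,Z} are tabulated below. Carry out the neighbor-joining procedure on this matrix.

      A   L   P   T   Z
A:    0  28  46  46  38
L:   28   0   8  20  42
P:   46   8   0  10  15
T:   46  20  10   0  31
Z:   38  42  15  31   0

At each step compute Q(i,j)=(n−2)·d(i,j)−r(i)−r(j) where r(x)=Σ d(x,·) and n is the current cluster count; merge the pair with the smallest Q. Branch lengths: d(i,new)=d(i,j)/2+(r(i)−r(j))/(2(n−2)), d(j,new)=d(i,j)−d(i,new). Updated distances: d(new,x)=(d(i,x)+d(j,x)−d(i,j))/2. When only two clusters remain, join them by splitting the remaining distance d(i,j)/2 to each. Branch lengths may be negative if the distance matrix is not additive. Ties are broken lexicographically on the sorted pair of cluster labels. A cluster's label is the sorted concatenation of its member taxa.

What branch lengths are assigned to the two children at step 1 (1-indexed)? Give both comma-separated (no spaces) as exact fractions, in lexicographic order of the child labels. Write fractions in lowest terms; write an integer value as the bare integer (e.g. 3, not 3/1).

24,4

iteration 1: select A,L (d=28, Q=-172); attach at lengths (24, 4); label the merged cluster AL
  updated: d(AL,P)=13, d(AL,T)=19, d(AL,Z)=26
iteration 2: select AL,T (d=19, Q=-80); attach at lengths (9, 10); label the merged cluster ALT
  updated: d(ALT,P)=2, d(ALT,Z)=19
iteration 3: select ALT,P (d=2, Q=-36); attach at lengths (3, -1); label the merged cluster ALPT
  updated: d(ALPT,Z)=16
iteration 4: select ALPT,Z (d=16); attach at lengths (8, 8); label the merged cluster ALPTZ
final tree: ((((A:24,L:4):9,T:10):3,P:-1):8,Z:8)
total length: 65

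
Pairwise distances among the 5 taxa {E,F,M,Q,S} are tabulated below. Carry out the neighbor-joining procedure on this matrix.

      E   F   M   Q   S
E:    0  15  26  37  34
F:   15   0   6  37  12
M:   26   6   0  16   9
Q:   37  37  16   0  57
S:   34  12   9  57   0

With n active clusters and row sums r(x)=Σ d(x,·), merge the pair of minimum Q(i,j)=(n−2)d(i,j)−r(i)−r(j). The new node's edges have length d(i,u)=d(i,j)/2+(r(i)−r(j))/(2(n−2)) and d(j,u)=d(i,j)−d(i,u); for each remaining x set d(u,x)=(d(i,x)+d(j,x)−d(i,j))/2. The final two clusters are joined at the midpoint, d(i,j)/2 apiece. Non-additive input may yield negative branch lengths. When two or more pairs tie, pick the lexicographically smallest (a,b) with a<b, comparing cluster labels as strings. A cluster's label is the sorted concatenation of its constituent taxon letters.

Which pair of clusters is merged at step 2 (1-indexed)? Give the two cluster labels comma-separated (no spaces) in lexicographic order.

E,MQ

iteration 1: select M,Q (d=16, Q=-156); attach at lengths (-7, 23); label the merged cluster MQ
  updated: d(E,MQ)=47/2, d(F,MQ)=27/2, d(MQ,S)=25
iteration 2: select E,MQ (d=47/2, Q=-175/2); attach at lengths (115/8, 73/8); label the merged cluster EMQ
  updated: d(EMQ,F)=5/2, d(EMQ,S)=71/4
iteration 3: select EMQ,F (d=5/2, Q=-129/4); attach at lengths (33/8, -13/8); label the merged cluster EFMQ
  updated: d(EFMQ,S)=109/8
iteration 4: select EFMQ,S (d=109/8); attach at lengths (109/16, 109/16); label the merged cluster EFMQS
final tree: (((E:115/8,(M:-7,Q:23):73/8):33/8,F:-13/8):109/16,S:109/16)
total length: 445/8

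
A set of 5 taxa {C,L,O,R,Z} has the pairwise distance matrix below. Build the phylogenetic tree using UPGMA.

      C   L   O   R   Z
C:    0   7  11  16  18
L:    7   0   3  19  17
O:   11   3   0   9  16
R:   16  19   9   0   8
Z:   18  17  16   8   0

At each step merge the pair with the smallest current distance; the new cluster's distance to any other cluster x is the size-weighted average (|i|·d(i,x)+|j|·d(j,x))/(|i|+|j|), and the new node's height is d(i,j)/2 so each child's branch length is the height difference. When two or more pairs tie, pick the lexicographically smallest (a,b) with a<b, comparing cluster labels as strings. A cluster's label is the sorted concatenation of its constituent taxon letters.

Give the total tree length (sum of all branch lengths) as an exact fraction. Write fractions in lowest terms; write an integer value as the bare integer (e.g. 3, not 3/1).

155/6

1. join L+O (d=3) ⇒ LO; edges |L|=3/2, |O|=3/2
  updated: d(C,LO)=9, d(LO,R)=14, d(LO,Z)=33/2
2. join R+Z (d=8) ⇒ RZ; edges |R|=4, |Z|=4
  updated: d(C,RZ)=17, d(LO,RZ)=61/4
3. join C+LO (d=9) ⇒ CLO; edges |C|=9/2, |LO|=3
  updated: d(CLO,RZ)=95/6
4. join CLO+RZ (d=95/6) ⇒ CLORZ; edges |CLO|=41/12, |RZ|=47/12
final tree: ((C:9/2,(L:3/2,O:3/2):3):41/12,(R:4,Z:4):47/12)
total length: 155/6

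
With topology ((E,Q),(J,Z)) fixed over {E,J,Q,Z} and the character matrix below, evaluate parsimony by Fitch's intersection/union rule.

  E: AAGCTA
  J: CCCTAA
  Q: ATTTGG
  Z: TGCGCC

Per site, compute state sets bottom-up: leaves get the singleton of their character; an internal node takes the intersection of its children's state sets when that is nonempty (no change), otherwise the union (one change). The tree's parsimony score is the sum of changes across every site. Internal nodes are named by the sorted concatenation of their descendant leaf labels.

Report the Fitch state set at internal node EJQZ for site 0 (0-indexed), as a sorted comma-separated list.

A,C,T

[col 0] EQ: children E:{A}, Q:{A} ∩→ {A}; cost 0
[col 0] JZ: children J:{C}, Z:{T} ∪→ {C,T}; cost 1
[col 0] EJQZ: children EQ:{A}, JZ:{C,T} ∪→ {A,C,T}; cost 1
[col 1] EQ: children E:{A}, Q:{T} ∪→ {A,T}; cost 1
[col 1] JZ: children J:{C}, Z:{G} ∪→ {C,G}; cost 1
[col 1] EJQZ: children EQ:{A,T}, JZ:{C,G} ∪→ {A,C,G,T}; cost 1
[col 2] EQ: children E:{G}, Q:{T} ∪→ {G,T}; cost 1
[col 2] JZ: children J:{C}, Z:{C} ∩→ {C}; cost 0
[col 2] EJQZ: children EQ:{G,T}, JZ:{C} ∪→ {C,G,T}; cost 1
[col 3] EQ: children E:{C}, Q:{T} ∪→ {C,T}; cost 1
[col 3] JZ: children J:{T}, Z:{G} ∪→ {G,T}; cost 1
[col 3] EJQZ: children EQ:{C,T}, JZ:{G,T} ∩→ {T}; cost 0
[col 4] EQ: children E:{T}, Q:{G} ∪→ {G,T}; cost 1
[col 4] JZ: children J:{A}, Z:{C} ∪→ {A,C}; cost 1
[col 4] EJQZ: children EQ:{G,T}, JZ:{A,C} ∪→ {A,C,G,T}; cost 1
[col 5] EQ: children E:{A}, Q:{G} ∪→ {A,G}; cost 1
[col 5] JZ: children J:{A}, Z:{C} ∪→ {A,C}; cost 1
[col 5] EJQZ: children EQ:{A,G}, JZ:{A,C} ∩→ {A}; cost 0
per-site changes: [2, 3, 2, 2, 3, 2]; total = 14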